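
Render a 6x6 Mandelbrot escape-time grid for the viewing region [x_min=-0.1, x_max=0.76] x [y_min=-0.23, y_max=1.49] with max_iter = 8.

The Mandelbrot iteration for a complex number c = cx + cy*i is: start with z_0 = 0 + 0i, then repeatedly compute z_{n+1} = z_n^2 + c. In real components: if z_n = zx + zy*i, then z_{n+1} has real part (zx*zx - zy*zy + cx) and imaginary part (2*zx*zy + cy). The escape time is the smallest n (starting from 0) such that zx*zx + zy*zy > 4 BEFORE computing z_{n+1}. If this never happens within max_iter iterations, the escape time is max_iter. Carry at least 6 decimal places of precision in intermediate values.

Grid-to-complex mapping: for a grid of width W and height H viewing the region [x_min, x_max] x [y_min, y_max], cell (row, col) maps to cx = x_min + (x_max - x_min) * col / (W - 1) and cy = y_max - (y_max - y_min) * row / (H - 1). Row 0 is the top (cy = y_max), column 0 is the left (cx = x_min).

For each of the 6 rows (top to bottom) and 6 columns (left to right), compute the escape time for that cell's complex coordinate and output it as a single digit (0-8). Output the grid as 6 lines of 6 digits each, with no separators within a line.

Answer: 222222
433222
875432
888743
888743
888843

Derivation:
(row=0, col=0): c = -0.1000 + 1.4900i → escape time 2
(row=0, col=1): c = 0.0720 + 1.4900i → escape time 2
(row=0, col=2): c = 0.2440 + 1.4900i → escape time 2
(row=0, col=3): c = 0.4160 + 1.4900i → escape time 2
(row=0, col=4): c = 0.5880 + 1.4900i → escape time 2
(row=0, col=5): c = 0.7600 + 1.4900i → escape time 2
(row=1, col=0): c = -0.1000 + 1.1460i → escape time 4
(row=1, col=1): c = 0.0720 + 1.1460i → escape time 3
(row=1, col=2): c = 0.2440 + 1.1460i → escape time 3
(row=1, col=3): c = 0.4160 + 1.1460i → escape time 2
(row=1, col=4): c = 0.5880 + 1.1460i → escape time 2
(row=1, col=5): c = 0.7600 + 1.1460i → escape time 2
(row=2, col=0): c = -0.1000 + 0.8020i → escape time 8
(row=2, col=1): c = 0.0720 + 0.8020i → escape time 7
(row=2, col=2): c = 0.2440 + 0.8020i → escape time 5
(row=2, col=3): c = 0.4160 + 0.8020i → escape time 4
(row=2, col=4): c = 0.5880 + 0.8020i → escape time 3
(row=2, col=5): c = 0.7600 + 0.8020i → escape time 2
(row=3, col=0): c = -0.1000 + 0.4580i → escape time 8
(row=3, col=1): c = 0.0720 + 0.4580i → escape time 8
(row=3, col=2): c = 0.2440 + 0.4580i → escape time 8
(row=3, col=3): c = 0.4160 + 0.4580i → escape time 7
(row=3, col=4): c = 0.5880 + 0.4580i → escape time 4
(row=3, col=5): c = 0.7600 + 0.4580i → escape time 3
(row=4, col=0): c = -0.1000 + 0.1140i → escape time 8
(row=4, col=1): c = 0.0720 + 0.1140i → escape time 8
(row=4, col=2): c = 0.2440 + 0.1140i → escape time 8
(row=4, col=3): c = 0.4160 + 0.1140i → escape time 7
(row=4, col=4): c = 0.5880 + 0.1140i → escape time 4
(row=4, col=5): c = 0.7600 + 0.1140i → escape time 3
(row=5, col=0): c = -0.1000 + -0.2300i → escape time 8
(row=5, col=1): c = 0.0720 + -0.2300i → escape time 8
(row=5, col=2): c = 0.2440 + -0.2300i → escape time 8
(row=5, col=3): c = 0.4160 + -0.2300i → escape time 8
(row=5, col=4): c = 0.5880 + -0.2300i → escape time 4
(row=5, col=5): c = 0.7600 + -0.2300i → escape time 3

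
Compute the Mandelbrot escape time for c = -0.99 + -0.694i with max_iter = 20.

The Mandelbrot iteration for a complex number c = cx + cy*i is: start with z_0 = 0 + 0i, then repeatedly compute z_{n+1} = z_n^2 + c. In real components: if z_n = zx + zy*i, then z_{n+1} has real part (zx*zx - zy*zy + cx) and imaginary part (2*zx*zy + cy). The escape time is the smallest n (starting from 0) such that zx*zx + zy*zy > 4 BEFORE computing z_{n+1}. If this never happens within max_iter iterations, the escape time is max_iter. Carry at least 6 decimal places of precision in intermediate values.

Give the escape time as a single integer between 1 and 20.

z_0 = 0 + 0i, c = -0.9900 + -0.6940i
Iter 1: z = -0.9900 + -0.6940i, |z|^2 = 1.4617
Iter 2: z = -0.4915 + 0.6801i, |z|^2 = 0.7042
Iter 3: z = -1.2110 + -1.3626i, |z|^2 = 3.3231
Iter 4: z = -1.3803 + 2.6061i, |z|^2 = 8.6970
Escaped at iteration 4

Answer: 4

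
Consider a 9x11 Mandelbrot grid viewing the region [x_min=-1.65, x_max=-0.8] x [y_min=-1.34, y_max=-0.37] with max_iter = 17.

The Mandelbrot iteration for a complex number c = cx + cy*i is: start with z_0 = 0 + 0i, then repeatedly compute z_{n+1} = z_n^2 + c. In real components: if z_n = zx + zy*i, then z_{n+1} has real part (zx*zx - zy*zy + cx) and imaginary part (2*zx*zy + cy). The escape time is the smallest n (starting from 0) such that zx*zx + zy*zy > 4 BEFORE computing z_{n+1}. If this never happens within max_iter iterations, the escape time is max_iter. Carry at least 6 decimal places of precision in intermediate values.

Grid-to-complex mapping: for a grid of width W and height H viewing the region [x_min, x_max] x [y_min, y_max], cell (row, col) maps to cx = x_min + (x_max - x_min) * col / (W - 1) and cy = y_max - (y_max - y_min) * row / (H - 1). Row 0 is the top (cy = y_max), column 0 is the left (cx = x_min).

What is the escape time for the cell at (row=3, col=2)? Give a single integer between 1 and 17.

Answer: 3

Derivation:
z_0 = 0 + 0i, c = -1.4375 + -0.6610i
Iter 1: z = -1.4375 + -0.6610i, |z|^2 = 2.5033
Iter 2: z = 0.1920 + 1.2394i, |z|^2 = 1.5729
Iter 3: z = -2.9367 + -0.1851i, |z|^2 = 8.6584
Escaped at iteration 3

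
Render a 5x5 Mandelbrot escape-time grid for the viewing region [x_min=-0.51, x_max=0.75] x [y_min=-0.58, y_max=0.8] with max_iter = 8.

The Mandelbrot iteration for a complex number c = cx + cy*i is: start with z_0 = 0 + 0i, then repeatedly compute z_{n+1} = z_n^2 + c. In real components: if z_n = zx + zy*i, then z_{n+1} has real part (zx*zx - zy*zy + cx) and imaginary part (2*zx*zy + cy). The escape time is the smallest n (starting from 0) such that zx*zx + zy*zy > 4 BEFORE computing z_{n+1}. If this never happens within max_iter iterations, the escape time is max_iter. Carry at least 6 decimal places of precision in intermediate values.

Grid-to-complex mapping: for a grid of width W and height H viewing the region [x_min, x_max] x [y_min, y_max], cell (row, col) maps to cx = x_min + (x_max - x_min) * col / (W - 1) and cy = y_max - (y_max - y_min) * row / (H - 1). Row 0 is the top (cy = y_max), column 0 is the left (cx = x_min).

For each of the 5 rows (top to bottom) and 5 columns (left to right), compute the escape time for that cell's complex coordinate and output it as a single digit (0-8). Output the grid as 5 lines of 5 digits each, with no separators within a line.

(row=0, col=0): c = -0.5100 + 0.8000i → escape time 5
(row=0, col=1): c = -0.1950 + 0.8000i → escape time 8
(row=0, col=2): c = 0.1200 + 0.8000i → escape time 6
(row=0, col=3): c = 0.4350 + 0.8000i → escape time 4
(row=0, col=4): c = 0.7500 + 0.8000i → escape time 2
(row=1, col=0): c = -0.5100 + 0.4550i → escape time 8
(row=1, col=1): c = -0.1950 + 0.4550i → escape time 8
(row=1, col=2): c = 0.1200 + 0.4550i → escape time 8
(row=1, col=3): c = 0.4350 + 0.4550i → escape time 6
(row=1, col=4): c = 0.7500 + 0.4550i → escape time 3
(row=2, col=0): c = -0.5100 + 0.1100i → escape time 8
(row=2, col=1): c = -0.1950 + 0.1100i → escape time 8
(row=2, col=2): c = 0.1200 + 0.1100i → escape time 8
(row=2, col=3): c = 0.4350 + 0.1100i → escape time 6
(row=2, col=4): c = 0.7500 + 0.1100i → escape time 3
(row=3, col=0): c = -0.5100 + -0.2350i → escape time 8
(row=3, col=1): c = -0.1950 + -0.2350i → escape time 8
(row=3, col=2): c = 0.1200 + -0.2350i → escape time 8
(row=3, col=3): c = 0.4350 + -0.2350i → escape time 8
(row=3, col=4): c = 0.7500 + -0.2350i → escape time 3
(row=4, col=0): c = -0.5100 + -0.5800i → escape time 8
(row=4, col=1): c = -0.1950 + -0.5800i → escape time 8
(row=4, col=2): c = 0.1200 + -0.5800i → escape time 8
(row=4, col=3): c = 0.4350 + -0.5800i → escape time 6
(row=4, col=4): c = 0.7500 + -0.5800i → escape time 3

Answer: 58642
88863
88863
88883
88863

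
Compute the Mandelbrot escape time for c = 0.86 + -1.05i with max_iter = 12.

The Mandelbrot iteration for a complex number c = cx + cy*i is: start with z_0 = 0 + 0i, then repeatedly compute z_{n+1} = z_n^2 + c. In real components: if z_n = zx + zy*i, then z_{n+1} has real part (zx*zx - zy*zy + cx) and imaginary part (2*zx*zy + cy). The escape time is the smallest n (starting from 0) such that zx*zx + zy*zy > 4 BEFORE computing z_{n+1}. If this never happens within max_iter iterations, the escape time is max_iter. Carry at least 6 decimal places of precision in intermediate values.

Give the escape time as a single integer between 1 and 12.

z_0 = 0 + 0i, c = 0.8600 + -1.0500i
Iter 1: z = 0.8600 + -1.0500i, |z|^2 = 1.8421
Iter 2: z = 0.4971 + -2.8560i, |z|^2 = 8.4038
Escaped at iteration 2

Answer: 2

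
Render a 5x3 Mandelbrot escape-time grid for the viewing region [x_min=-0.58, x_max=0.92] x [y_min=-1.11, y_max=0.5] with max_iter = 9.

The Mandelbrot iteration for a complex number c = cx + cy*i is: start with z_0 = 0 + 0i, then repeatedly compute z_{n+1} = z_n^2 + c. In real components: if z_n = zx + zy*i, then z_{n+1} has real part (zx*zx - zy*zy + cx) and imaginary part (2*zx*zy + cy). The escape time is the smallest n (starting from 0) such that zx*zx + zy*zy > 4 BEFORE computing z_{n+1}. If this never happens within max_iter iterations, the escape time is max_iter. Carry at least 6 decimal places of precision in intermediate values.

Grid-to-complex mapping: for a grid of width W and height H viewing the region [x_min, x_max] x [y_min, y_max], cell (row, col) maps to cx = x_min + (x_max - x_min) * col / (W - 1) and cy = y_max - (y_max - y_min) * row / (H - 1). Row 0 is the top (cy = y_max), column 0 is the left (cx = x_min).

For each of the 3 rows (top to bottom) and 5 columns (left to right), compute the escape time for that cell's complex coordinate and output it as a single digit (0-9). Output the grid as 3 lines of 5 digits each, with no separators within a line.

(row=0, col=0): c = -0.5800 + 0.5000i → escape time 9
(row=0, col=1): c = -0.2050 + 0.5000i → escape time 9
(row=0, col=2): c = 0.1700 + 0.5000i → escape time 9
(row=0, col=3): c = 0.5450 + 0.5000i → escape time 4
(row=0, col=4): c = 0.9200 + 0.5000i → escape time 2
(row=1, col=0): c = -0.5800 + -0.3050i → escape time 9
(row=1, col=1): c = -0.2050 + -0.3050i → escape time 9
(row=1, col=2): c = 0.1700 + -0.3050i → escape time 9
(row=1, col=3): c = 0.5450 + -0.3050i → escape time 4
(row=1, col=4): c = 0.9200 + -0.3050i → escape time 3
(row=2, col=0): c = -0.5800 + -1.1100i → escape time 3
(row=2, col=1): c = -0.2050 + -1.1100i → escape time 9
(row=2, col=2): c = 0.1700 + -1.1100i → escape time 3
(row=2, col=3): c = 0.5450 + -1.1100i → escape time 2
(row=2, col=4): c = 0.9200 + -1.1100i → escape time 2

Answer: 99942
99943
39322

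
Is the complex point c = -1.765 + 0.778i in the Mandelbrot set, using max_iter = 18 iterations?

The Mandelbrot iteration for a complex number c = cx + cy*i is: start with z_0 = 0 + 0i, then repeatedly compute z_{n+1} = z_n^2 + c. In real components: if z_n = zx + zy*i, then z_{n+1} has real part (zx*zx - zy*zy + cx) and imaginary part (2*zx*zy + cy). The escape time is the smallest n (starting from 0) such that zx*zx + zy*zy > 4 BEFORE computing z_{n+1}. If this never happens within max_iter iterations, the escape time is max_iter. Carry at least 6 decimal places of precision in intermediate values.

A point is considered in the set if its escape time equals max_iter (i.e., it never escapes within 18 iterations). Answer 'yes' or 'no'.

z_0 = 0 + 0i, c = -1.7650 + 0.7780i
Iter 1: z = -1.7650 + 0.7780i, |z|^2 = 3.7205
Iter 2: z = 0.7449 + -1.9683i, |z|^2 = 4.4293
Escaped at iteration 2

Answer: no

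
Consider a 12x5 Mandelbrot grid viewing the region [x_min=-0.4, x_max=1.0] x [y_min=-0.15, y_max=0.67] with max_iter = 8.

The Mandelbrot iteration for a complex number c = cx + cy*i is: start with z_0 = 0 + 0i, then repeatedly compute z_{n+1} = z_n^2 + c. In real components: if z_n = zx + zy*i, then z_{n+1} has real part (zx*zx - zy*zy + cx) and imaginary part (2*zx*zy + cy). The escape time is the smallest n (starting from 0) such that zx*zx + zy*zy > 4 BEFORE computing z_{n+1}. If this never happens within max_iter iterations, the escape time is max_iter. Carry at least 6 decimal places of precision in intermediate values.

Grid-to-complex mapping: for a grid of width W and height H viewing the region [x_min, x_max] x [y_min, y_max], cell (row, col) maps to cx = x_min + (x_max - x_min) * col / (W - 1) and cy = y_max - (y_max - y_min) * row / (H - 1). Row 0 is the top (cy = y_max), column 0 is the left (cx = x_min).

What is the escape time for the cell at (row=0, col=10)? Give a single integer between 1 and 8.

z_0 = 0 + 0i, c = 0.8727 + 0.6700i
Iter 1: z = 0.8727 + 0.6700i, |z|^2 = 1.2106
Iter 2: z = 1.1855 + 1.8395i, |z|^2 = 4.7890
Escaped at iteration 2

Answer: 2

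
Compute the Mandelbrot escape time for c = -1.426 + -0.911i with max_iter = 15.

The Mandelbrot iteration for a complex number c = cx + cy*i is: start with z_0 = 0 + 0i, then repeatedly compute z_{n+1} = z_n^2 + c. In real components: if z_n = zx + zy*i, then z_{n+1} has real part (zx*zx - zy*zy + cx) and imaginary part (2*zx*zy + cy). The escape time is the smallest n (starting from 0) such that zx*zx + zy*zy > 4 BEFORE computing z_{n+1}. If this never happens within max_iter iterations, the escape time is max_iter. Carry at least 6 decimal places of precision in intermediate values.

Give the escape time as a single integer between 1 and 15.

z_0 = 0 + 0i, c = -1.4260 + -0.9110i
Iter 1: z = -1.4260 + -0.9110i, |z|^2 = 2.8634
Iter 2: z = -0.2224 + 1.6872i, |z|^2 = 2.8960
Iter 3: z = -4.2231 + -1.6616i, |z|^2 = 20.5952
Escaped at iteration 3

Answer: 3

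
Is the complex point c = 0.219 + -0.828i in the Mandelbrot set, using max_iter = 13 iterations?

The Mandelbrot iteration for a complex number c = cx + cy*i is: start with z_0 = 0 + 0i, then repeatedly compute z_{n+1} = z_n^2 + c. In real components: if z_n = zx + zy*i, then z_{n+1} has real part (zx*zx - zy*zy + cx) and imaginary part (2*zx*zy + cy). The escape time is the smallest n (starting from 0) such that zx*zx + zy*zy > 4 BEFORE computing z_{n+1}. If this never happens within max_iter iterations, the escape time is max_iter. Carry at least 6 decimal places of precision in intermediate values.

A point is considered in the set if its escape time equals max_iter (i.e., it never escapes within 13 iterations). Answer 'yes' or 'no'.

z_0 = 0 + 0i, c = 0.2190 + -0.8280i
Iter 1: z = 0.2190 + -0.8280i, |z|^2 = 0.7335
Iter 2: z = -0.4186 + -1.1907i, |z|^2 = 1.5929
Iter 3: z = -1.0234 + 0.1689i, |z|^2 = 1.0759
Iter 4: z = 1.2379 + -1.1737i, |z|^2 = 2.9099
Iter 5: z = 0.3739 + -3.7338i, |z|^2 = 14.0809
Escaped at iteration 5

Answer: no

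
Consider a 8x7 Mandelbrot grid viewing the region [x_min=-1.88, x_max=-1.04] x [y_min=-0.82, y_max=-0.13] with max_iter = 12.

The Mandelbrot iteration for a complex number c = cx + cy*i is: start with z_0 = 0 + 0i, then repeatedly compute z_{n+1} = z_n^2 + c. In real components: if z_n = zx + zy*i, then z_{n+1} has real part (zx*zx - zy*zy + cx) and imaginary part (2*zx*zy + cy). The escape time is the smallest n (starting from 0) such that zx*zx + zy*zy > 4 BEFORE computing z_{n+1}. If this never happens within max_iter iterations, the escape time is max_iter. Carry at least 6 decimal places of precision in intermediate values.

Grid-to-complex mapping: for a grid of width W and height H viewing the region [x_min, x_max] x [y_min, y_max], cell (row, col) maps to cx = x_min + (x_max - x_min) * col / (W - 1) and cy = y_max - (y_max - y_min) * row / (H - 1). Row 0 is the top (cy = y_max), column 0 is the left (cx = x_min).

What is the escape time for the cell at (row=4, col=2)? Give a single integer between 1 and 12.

Answer: 3

Derivation:
z_0 = 0 + 0i, c = -1.6400 + -0.5900i
Iter 1: z = -1.6400 + -0.5900i, |z|^2 = 3.0377
Iter 2: z = 0.7015 + 1.3452i, |z|^2 = 2.3017
Iter 3: z = -2.9575 + 1.2973i, |z|^2 = 10.4296
Escaped at iteration 3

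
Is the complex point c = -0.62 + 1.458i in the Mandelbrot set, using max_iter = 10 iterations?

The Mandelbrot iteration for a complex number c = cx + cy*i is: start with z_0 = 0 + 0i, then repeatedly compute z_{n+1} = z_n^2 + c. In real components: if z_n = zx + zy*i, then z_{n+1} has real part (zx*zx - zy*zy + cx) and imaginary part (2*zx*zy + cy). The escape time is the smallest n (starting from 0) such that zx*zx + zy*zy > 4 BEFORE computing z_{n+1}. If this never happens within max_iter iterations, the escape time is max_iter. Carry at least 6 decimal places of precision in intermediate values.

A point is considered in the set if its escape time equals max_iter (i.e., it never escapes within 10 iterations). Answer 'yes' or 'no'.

z_0 = 0 + 0i, c = -0.6200 + 1.4580i
Iter 1: z = -0.6200 + 1.4580i, |z|^2 = 2.5102
Iter 2: z = -2.3614 + -0.3499i, |z|^2 = 5.6985
Escaped at iteration 2

Answer: no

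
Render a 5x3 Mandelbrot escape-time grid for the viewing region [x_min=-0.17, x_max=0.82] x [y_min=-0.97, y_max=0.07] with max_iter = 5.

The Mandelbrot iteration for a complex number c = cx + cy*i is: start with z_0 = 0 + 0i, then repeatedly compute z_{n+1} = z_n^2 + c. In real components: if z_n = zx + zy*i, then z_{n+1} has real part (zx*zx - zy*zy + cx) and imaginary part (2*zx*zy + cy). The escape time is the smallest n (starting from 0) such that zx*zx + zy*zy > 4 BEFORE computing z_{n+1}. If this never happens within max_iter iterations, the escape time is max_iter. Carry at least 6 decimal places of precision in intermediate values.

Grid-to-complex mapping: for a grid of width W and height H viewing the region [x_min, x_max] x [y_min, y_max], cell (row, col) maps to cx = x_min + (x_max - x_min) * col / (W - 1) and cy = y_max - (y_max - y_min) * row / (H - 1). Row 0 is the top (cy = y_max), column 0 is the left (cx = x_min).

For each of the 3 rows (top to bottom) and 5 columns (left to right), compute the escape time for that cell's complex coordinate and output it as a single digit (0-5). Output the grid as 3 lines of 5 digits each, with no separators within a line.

(row=0, col=0): c = -0.1700 + 0.0700i → escape time 5
(row=0, col=1): c = 0.0775 + 0.0700i → escape time 5
(row=0, col=2): c = 0.3250 + 0.0700i → escape time 5
(row=0, col=3): c = 0.5725 + 0.0700i → escape time 4
(row=0, col=4): c = 0.8200 + 0.0700i → escape time 3
(row=1, col=0): c = -0.1700 + -0.4500i → escape time 5
(row=1, col=1): c = 0.0775 + -0.4500i → escape time 5
(row=1, col=2): c = 0.3250 + -0.4500i → escape time 5
(row=1, col=3): c = 0.5725 + -0.4500i → escape time 4
(row=1, col=4): c = 0.8200 + -0.4500i → escape time 3
(row=2, col=0): c = -0.1700 + -0.9700i → escape time 5
(row=2, col=1): c = 0.0775 + -0.9700i → escape time 5
(row=2, col=2): c = 0.3250 + -0.9700i → escape time 3
(row=2, col=3): c = 0.5725 + -0.9700i → escape time 2
(row=2, col=4): c = 0.8200 + -0.9700i → escape time 2

Answer: 55543
55543
55322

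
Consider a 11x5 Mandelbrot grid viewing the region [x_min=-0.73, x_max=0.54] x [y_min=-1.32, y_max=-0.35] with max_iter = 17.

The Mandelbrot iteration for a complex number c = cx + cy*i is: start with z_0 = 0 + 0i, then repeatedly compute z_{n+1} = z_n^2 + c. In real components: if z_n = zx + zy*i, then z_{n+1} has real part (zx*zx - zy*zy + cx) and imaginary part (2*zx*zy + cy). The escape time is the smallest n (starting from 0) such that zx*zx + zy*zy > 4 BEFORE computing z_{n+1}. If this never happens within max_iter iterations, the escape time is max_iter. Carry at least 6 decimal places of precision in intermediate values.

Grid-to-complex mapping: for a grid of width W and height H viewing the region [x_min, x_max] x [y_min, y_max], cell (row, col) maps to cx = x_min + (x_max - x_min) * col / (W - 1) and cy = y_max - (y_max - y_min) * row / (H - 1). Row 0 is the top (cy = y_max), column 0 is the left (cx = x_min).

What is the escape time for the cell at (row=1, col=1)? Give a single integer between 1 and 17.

Answer: 11

Derivation:
z_0 = 0 + 0i, c = -0.6030 + -0.5925i
Iter 1: z = -0.6030 + -0.5925i, |z|^2 = 0.7147
Iter 2: z = -0.5904 + 0.1221i, |z|^2 = 0.3635
Iter 3: z = -0.2693 + -0.7366i, |z|^2 = 0.6151
Iter 4: z = -1.0731 + -0.1958i, |z|^2 = 1.1899
Iter 5: z = 0.5103 + -0.1723i, |z|^2 = 0.2900
Iter 6: z = -0.3723 + -0.7683i, |z|^2 = 0.7289
Iter 7: z = -1.0547 + -0.0204i, |z|^2 = 1.1128
Iter 8: z = 0.5089 + -0.5495i, |z|^2 = 0.5610
Iter 9: z = -0.6459 + -1.1518i, |z|^2 = 1.7439
Iter 10: z = -1.5125 + 0.8954i, |z|^2 = 3.0894
Iter 11: z = 0.8828 + -3.3012i, |z|^2 = 11.6773
Escaped at iteration 11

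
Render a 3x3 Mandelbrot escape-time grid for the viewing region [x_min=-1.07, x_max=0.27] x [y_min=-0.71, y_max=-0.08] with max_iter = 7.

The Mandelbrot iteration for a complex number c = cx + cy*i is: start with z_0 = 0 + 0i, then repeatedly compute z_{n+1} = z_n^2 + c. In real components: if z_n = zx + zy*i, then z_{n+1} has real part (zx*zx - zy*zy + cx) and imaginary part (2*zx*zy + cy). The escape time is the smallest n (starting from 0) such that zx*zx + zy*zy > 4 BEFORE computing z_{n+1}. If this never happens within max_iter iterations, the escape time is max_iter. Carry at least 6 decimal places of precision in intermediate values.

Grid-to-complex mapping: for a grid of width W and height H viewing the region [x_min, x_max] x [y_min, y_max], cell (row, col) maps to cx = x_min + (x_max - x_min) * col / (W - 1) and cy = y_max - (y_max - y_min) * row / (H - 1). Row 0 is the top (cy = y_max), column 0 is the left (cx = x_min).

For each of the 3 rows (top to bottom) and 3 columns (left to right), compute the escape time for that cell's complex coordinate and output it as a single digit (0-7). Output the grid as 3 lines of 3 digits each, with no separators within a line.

Answer: 777
777
376

Derivation:
(row=0, col=0): c = -1.0700 + -0.0800i → escape time 7
(row=0, col=1): c = -0.4000 + -0.0800i → escape time 7
(row=0, col=2): c = 0.2700 + -0.0800i → escape time 7
(row=1, col=0): c = -1.0700 + -0.3950i → escape time 7
(row=1, col=1): c = -0.4000 + -0.3950i → escape time 7
(row=1, col=2): c = 0.2700 + -0.3950i → escape time 7
(row=2, col=0): c = -1.0700 + -0.7100i → escape time 3
(row=2, col=1): c = -0.4000 + -0.7100i → escape time 7
(row=2, col=2): c = 0.2700 + -0.7100i → escape time 6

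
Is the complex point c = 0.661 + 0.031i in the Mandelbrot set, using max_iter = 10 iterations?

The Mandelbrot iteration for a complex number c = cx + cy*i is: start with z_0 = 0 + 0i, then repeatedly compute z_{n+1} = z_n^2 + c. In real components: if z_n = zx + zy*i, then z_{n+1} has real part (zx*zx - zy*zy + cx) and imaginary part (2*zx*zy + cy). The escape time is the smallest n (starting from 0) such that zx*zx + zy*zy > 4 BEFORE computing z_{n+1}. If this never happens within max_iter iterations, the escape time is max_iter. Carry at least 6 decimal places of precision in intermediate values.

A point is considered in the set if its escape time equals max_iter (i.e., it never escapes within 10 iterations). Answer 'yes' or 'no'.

z_0 = 0 + 0i, c = 0.6610 + 0.0310i
Iter 1: z = 0.6610 + 0.0310i, |z|^2 = 0.4379
Iter 2: z = 1.0970 + 0.0720i, |z|^2 = 1.2085
Iter 3: z = 1.8591 + 0.1889i, |z|^2 = 3.4921
Iter 4: z = 4.0817 + 0.7335i, |z|^2 = 17.1983
Escaped at iteration 4

Answer: no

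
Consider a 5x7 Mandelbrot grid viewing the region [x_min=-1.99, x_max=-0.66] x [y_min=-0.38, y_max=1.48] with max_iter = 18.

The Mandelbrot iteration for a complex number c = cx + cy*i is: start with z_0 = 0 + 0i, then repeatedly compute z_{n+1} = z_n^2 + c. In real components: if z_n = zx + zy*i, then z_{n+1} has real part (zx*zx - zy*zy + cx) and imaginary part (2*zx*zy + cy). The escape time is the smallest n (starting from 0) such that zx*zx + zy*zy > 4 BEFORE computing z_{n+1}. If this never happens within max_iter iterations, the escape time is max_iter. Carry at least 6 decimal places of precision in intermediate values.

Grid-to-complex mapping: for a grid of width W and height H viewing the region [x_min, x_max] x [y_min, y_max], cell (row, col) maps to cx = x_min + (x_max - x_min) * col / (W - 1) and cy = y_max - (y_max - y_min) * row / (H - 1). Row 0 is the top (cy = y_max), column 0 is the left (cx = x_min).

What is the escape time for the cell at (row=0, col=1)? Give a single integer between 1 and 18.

z_0 = 0 + 0i, c = -1.6575 + 1.4800i
Iter 1: z = -1.6575 + 1.4800i, |z|^2 = 4.9377
Escaped at iteration 1

Answer: 1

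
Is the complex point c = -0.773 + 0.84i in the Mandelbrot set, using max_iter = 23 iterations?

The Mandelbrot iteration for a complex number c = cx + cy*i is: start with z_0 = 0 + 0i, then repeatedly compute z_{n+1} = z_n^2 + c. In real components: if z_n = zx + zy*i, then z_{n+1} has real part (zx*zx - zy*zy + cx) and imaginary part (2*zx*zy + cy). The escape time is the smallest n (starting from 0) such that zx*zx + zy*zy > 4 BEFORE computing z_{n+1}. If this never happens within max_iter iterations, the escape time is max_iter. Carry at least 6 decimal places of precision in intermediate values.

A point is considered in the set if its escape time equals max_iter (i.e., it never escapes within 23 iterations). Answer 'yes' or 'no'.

z_0 = 0 + 0i, c = -0.7730 + 0.8400i
Iter 1: z = -0.7730 + 0.8400i, |z|^2 = 1.3031
Iter 2: z = -0.8811 + -0.4586i, |z|^2 = 0.9866
Iter 3: z = -0.2071 + 1.6482i, |z|^2 = 2.7594
Iter 4: z = -3.4467 + 0.1574i, |z|^2 = 11.9042
Escaped at iteration 4

Answer: no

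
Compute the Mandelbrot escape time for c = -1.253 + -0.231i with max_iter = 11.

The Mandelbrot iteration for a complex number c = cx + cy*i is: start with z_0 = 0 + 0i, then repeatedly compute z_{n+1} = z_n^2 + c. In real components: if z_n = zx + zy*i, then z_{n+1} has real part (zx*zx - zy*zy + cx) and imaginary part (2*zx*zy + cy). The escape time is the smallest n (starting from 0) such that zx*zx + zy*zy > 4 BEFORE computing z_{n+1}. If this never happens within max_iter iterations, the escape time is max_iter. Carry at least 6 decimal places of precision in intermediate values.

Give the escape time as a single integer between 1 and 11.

Answer: 9

Derivation:
z_0 = 0 + 0i, c = -1.2530 + -0.2310i
Iter 1: z = -1.2530 + -0.2310i, |z|^2 = 1.6234
Iter 2: z = 0.2636 + 0.3479i, |z|^2 = 0.1905
Iter 3: z = -1.3045 + -0.0476i, |z|^2 = 1.7040
Iter 4: z = 0.4465 + -0.1069i, |z|^2 = 0.2108
Iter 5: z = -1.0651 + -0.3265i, |z|^2 = 1.2410
Iter 6: z = -0.2252 + 0.4644i, |z|^2 = 0.2664
Iter 7: z = -1.4180 + -0.4402i, |z|^2 = 2.2044
Iter 8: z = 0.5639 + 1.0173i, |z|^2 = 1.3530
Iter 9: z = -1.9700 + 0.9164i, |z|^2 = 4.7207
Escaped at iteration 9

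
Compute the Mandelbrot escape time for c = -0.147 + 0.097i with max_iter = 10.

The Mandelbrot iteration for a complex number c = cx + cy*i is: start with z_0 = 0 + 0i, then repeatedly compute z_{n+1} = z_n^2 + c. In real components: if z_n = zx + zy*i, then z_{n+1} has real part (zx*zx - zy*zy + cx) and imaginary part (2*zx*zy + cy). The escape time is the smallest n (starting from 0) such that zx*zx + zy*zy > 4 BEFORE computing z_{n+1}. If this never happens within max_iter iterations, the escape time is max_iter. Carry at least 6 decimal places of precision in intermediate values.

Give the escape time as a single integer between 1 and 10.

Answer: 10

Derivation:
z_0 = 0 + 0i, c = -0.1470 + 0.0970i
Iter 1: z = -0.1470 + 0.0970i, |z|^2 = 0.0310
Iter 2: z = -0.1348 + 0.0685i, |z|^2 = 0.0229
Iter 3: z = -0.1335 + 0.0785i, |z|^2 = 0.0240
Iter 4: z = -0.1353 + 0.0760i, |z|^2 = 0.0241
Iter 5: z = -0.1345 + 0.0764i, |z|^2 = 0.0239
Iter 6: z = -0.1348 + 0.0764i, |z|^2 = 0.0240
Iter 7: z = -0.1347 + 0.0764i, |z|^2 = 0.0240
Iter 8: z = -0.1347 + 0.0764i, |z|^2 = 0.0240
Iter 9: z = -0.1347 + 0.0764i, |z|^2 = 0.0240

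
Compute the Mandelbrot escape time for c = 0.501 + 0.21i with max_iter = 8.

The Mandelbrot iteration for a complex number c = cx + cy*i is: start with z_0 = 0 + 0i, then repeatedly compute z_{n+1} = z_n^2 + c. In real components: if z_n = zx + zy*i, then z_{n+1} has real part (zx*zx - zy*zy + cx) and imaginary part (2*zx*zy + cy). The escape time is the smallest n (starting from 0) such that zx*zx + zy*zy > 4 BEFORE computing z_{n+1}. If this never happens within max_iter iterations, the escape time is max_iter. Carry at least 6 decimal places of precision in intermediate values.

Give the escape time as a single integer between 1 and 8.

z_0 = 0 + 0i, c = 0.5010 + 0.2100i
Iter 1: z = 0.5010 + 0.2100i, |z|^2 = 0.2951
Iter 2: z = 0.7079 + 0.4204i, |z|^2 = 0.6779
Iter 3: z = 0.8254 + 0.8052i, |z|^2 = 1.3296
Iter 4: z = 0.5338 + 1.5392i, |z|^2 = 2.6542
Iter 5: z = -1.5832 + 1.8534i, |z|^2 = 5.9418
Escaped at iteration 5

Answer: 5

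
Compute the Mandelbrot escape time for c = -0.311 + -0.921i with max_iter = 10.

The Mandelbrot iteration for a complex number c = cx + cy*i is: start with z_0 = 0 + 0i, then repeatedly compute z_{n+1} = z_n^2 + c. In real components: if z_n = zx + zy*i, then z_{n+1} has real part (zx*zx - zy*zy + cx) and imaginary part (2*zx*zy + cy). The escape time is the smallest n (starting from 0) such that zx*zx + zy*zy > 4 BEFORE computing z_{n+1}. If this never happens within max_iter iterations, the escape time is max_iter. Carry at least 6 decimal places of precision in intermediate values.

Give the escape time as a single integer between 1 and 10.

z_0 = 0 + 0i, c = -0.3110 + -0.9210i
Iter 1: z = -0.3110 + -0.9210i, |z|^2 = 0.9450
Iter 2: z = -1.0625 + -0.3481i, |z|^2 = 1.2501
Iter 3: z = 0.6967 + -0.1812i, |z|^2 = 0.5183
Iter 4: z = 0.1416 + -1.1735i, |z|^2 = 1.3971
Iter 5: z = -1.6680 + -1.2534i, |z|^2 = 4.3533
Escaped at iteration 5

Answer: 5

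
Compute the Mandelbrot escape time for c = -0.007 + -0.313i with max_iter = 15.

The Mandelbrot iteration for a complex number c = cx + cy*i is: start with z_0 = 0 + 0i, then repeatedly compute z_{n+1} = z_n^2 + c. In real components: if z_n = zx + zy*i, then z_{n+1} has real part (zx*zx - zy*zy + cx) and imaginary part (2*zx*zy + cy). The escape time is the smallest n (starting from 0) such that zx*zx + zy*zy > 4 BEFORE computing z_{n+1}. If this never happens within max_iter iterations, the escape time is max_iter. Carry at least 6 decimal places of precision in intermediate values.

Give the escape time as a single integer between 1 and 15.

z_0 = 0 + 0i, c = -0.0070 + -0.3130i
Iter 1: z = -0.0070 + -0.3130i, |z|^2 = 0.0980
Iter 2: z = -0.1049 + -0.3086i, |z|^2 = 0.1063
Iter 3: z = -0.0912 + -0.2482i, |z|^2 = 0.0699
Iter 4: z = -0.0603 + -0.2677i, |z|^2 = 0.0753
Iter 5: z = -0.0750 + -0.2807i, |z|^2 = 0.0844
Iter 6: z = -0.0802 + -0.2709i, |z|^2 = 0.0798
Iter 7: z = -0.0739 + -0.2696i, |z|^2 = 0.0781
Iter 8: z = -0.0742 + -0.2731i, |z|^2 = 0.0801
Iter 9: z = -0.0761 + -0.2725i, |z|^2 = 0.0800
Iter 10: z = -0.0754 + -0.2715i, |z|^2 = 0.0794
Iter 11: z = -0.0750 + -0.2720i, |z|^2 = 0.0796
Iter 12: z = -0.0754 + -0.2722i, |z|^2 = 0.0798
Iter 13: z = -0.0754 + -0.2720i, |z|^2 = 0.0797
Iter 14: z = -0.0753 + -0.2720i, |z|^2 = 0.0796

Answer: 15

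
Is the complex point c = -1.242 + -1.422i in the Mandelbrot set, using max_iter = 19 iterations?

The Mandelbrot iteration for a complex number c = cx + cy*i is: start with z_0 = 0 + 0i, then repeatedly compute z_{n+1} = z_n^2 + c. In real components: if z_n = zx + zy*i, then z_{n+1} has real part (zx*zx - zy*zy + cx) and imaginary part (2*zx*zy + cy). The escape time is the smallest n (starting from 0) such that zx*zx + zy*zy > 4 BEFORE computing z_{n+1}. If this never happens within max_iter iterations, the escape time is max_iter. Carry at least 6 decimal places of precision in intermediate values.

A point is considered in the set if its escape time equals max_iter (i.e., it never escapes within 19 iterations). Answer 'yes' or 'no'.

Answer: no

Derivation:
z_0 = 0 + 0i, c = -1.2420 + -1.4220i
Iter 1: z = -1.2420 + -1.4220i, |z|^2 = 3.5646
Iter 2: z = -1.7215 + 2.1102i, |z|^2 = 7.4168
Escaped at iteration 2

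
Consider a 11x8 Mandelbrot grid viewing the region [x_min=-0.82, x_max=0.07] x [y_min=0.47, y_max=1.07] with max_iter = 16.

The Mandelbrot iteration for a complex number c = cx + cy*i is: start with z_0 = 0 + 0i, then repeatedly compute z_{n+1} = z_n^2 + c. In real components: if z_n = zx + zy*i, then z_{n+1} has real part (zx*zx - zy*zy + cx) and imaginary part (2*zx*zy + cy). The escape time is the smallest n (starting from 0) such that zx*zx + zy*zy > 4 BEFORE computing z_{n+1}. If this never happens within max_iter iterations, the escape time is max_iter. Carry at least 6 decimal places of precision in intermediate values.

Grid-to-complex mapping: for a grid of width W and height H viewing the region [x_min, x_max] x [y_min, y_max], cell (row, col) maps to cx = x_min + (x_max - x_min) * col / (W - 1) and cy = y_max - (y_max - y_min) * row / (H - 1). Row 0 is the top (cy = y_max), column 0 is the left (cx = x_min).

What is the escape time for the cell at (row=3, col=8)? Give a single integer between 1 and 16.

Answer: 16

Derivation:
z_0 = 0 + 0i, c = -0.1080 + 0.8129i
Iter 1: z = -0.1080 + 0.8129i, |z|^2 = 0.6724
Iter 2: z = -0.7571 + 0.6373i, |z|^2 = 0.9793
Iter 3: z = 0.0590 + -0.1521i, |z|^2 = 0.0266
Iter 4: z = -0.1276 + 0.7949i, |z|^2 = 0.6482
Iter 5: z = -0.7236 + 0.6099i, |z|^2 = 0.8956
Iter 6: z = 0.0435 + -0.0698i, |z|^2 = 0.0068
Iter 7: z = -0.1110 + 0.8068i, |z|^2 = 0.6632
Iter 8: z = -0.7466 + 0.6338i, |z|^2 = 0.9591
Iter 9: z = 0.0477 + -0.1335i, |z|^2 = 0.0201
Iter 10: z = -0.1235 + 0.8001i, |z|^2 = 0.6555
Iter 11: z = -0.7329 + 0.6152i, |z|^2 = 0.9156
Iter 12: z = 0.0508 + -0.0889i, |z|^2 = 0.0105
Iter 13: z = -0.1133 + 0.8038i, |z|^2 = 0.6590
Iter 14: z = -0.7413 + 0.6307i, |z|^2 = 0.9473
Iter 15: z = 0.0438 + -0.1222i, |z|^2 = 0.0168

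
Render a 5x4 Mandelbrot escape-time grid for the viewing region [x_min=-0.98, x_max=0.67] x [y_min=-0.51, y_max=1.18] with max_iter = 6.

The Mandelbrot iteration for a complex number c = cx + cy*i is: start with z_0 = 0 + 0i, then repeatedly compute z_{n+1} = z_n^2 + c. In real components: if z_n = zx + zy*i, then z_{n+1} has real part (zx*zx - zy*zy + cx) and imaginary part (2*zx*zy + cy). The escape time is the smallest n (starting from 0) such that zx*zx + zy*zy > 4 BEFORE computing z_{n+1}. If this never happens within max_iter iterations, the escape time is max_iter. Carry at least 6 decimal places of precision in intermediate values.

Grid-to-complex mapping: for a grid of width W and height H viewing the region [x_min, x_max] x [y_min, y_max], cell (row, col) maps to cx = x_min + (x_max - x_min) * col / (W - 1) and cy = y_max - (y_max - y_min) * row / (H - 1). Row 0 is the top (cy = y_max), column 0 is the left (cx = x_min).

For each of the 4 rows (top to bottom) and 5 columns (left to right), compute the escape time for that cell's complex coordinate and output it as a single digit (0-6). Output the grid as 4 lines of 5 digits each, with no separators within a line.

Answer: 33422
46663
66664
56663

Derivation:
(row=0, col=0): c = -0.9800 + 1.1800i → escape time 3
(row=0, col=1): c = -0.5675 + 1.1800i → escape time 3
(row=0, col=2): c = -0.1550 + 1.1800i → escape time 4
(row=0, col=3): c = 0.2575 + 1.1800i → escape time 2
(row=0, col=4): c = 0.6700 + 1.1800i → escape time 2
(row=1, col=0): c = -0.9800 + 0.6167i → escape time 4
(row=1, col=1): c = -0.5675 + 0.6167i → escape time 6
(row=1, col=2): c = -0.1550 + 0.6167i → escape time 6
(row=1, col=3): c = 0.2575 + 0.6167i → escape time 6
(row=1, col=4): c = 0.6700 + 0.6167i → escape time 3
(row=2, col=0): c = -0.9800 + 0.0533i → escape time 6
(row=2, col=1): c = -0.5675 + 0.0533i → escape time 6
(row=2, col=2): c = -0.1550 + 0.0533i → escape time 6
(row=2, col=3): c = 0.2575 + 0.0533i → escape time 6
(row=2, col=4): c = 0.6700 + 0.0533i → escape time 4
(row=3, col=0): c = -0.9800 + -0.5100i → escape time 5
(row=3, col=1): c = -0.5675 + -0.5100i → escape time 6
(row=3, col=2): c = -0.1550 + -0.5100i → escape time 6
(row=3, col=3): c = 0.2575 + -0.5100i → escape time 6
(row=3, col=4): c = 0.6700 + -0.5100i → escape time 3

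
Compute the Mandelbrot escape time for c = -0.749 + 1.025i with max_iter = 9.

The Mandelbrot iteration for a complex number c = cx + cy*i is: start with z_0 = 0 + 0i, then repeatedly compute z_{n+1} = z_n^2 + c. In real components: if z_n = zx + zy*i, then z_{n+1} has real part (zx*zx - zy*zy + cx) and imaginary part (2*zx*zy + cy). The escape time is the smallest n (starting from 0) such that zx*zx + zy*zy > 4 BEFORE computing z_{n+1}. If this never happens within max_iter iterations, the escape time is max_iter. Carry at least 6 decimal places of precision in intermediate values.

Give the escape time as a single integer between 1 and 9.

Answer: 3

Derivation:
z_0 = 0 + 0i, c = -0.7490 + 1.0250i
Iter 1: z = -0.7490 + 1.0250i, |z|^2 = 1.6116
Iter 2: z = -1.2386 + -0.5104i, |z|^2 = 1.7947
Iter 3: z = 0.5246 + 2.2895i, |z|^2 = 5.5171
Escaped at iteration 3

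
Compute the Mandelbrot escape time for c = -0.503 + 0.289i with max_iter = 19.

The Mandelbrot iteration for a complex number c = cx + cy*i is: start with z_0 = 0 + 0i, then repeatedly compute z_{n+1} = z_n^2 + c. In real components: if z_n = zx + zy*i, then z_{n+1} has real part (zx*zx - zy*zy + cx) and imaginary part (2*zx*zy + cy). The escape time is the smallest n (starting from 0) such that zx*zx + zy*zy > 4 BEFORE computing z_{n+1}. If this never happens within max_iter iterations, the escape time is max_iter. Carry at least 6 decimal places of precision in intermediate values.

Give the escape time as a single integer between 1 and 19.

z_0 = 0 + 0i, c = -0.5030 + 0.2890i
Iter 1: z = -0.5030 + 0.2890i, |z|^2 = 0.3365
Iter 2: z = -0.3335 + -0.0017i, |z|^2 = 0.1112
Iter 3: z = -0.3918 + 0.2902i, |z|^2 = 0.2377
Iter 4: z = -0.4337 + 0.0616i, |z|^2 = 0.1919
Iter 5: z = -0.3187 + 0.2355i, |z|^2 = 0.1570
Iter 6: z = -0.4569 + 0.1389i, |z|^2 = 0.2280
Iter 7: z = -0.3135 + 0.1621i, |z|^2 = 0.1246
Iter 8: z = -0.4310 + 0.1874i, |z|^2 = 0.2208
Iter 9: z = -0.3524 + 0.1275i, |z|^2 = 0.1404
Iter 10: z = -0.3951 + 0.1991i, |z|^2 = 0.1958
Iter 11: z = -0.3866 + 0.1316i, |z|^2 = 0.1668
Iter 12: z = -0.3709 + 0.1872i, |z|^2 = 0.1726
Iter 13: z = -0.4005 + 0.1501i, |z|^2 = 0.1829
Iter 14: z = -0.3651 + 0.1688i, |z|^2 = 0.1618
Iter 15: z = -0.3982 + 0.1658i, |z|^2 = 0.1860
Iter 16: z = -0.3720 + 0.1570i, |z|^2 = 0.1630
Iter 17: z = -0.3893 + 0.1722i, |z|^2 = 0.1812
Iter 18: z = -0.3811 + 0.1549i, |z|^2 = 0.1692

Answer: 19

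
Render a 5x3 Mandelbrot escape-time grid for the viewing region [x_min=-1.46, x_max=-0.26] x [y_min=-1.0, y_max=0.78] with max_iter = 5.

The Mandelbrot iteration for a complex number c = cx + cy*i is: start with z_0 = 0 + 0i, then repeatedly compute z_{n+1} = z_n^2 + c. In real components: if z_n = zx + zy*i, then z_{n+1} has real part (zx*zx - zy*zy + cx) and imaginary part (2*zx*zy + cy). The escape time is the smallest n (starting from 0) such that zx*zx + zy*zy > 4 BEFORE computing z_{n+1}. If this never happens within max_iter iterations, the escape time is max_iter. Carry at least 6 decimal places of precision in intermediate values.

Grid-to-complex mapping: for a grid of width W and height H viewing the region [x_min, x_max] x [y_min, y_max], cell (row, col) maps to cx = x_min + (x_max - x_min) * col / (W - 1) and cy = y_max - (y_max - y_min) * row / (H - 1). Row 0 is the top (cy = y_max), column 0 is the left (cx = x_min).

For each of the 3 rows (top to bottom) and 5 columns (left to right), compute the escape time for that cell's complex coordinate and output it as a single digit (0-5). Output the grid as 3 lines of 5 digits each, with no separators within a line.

(row=0, col=0): c = -1.4600 + 0.7800i → escape time 3
(row=0, col=1): c = -1.1600 + 0.7800i → escape time 3
(row=0, col=2): c = -0.8600 + 0.7800i → escape time 4
(row=0, col=3): c = -0.5600 + 0.7800i → escape time 5
(row=0, col=4): c = -0.2600 + 0.7800i → escape time 5
(row=1, col=0): c = -1.4600 + -0.1100i → escape time 5
(row=1, col=1): c = -1.1600 + -0.1100i → escape time 5
(row=1, col=2): c = -0.8600 + -0.1100i → escape time 5
(row=1, col=3): c = -0.5600 + -0.1100i → escape time 5
(row=1, col=4): c = -0.2600 + -0.1100i → escape time 5
(row=2, col=0): c = -1.4600 + -1.0000i → escape time 3
(row=2, col=1): c = -1.1600 + -1.0000i → escape time 3
(row=2, col=2): c = -0.8600 + -1.0000i → escape time 3
(row=2, col=3): c = -0.5600 + -1.0000i → escape time 4
(row=2, col=4): c = -0.2600 + -1.0000i → escape time 5

Answer: 33455
55555
33345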